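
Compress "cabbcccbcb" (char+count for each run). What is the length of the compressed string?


Input: cabbcccbcb
Runs:
  'c' x 1 => "c1"
  'a' x 1 => "a1"
  'b' x 2 => "b2"
  'c' x 3 => "c3"
  'b' x 1 => "b1"
  'c' x 1 => "c1"
  'b' x 1 => "b1"
Compressed: "c1a1b2c3b1c1b1"
Compressed length: 14

14


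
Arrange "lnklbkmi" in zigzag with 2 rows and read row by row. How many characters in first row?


Zigzag "lnklbkmi" into 2 rows:
Placing characters:
  'l' => row 0
  'n' => row 1
  'k' => row 0
  'l' => row 1
  'b' => row 0
  'k' => row 1
  'm' => row 0
  'i' => row 1
Rows:
  Row 0: "lkbm"
  Row 1: "nlki"
First row length: 4

4


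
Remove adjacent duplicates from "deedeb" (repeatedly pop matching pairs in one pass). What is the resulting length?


Input: deedeb
Stack-based adjacent duplicate removal:
  Read 'd': push. Stack: d
  Read 'e': push. Stack: de
  Read 'e': matches stack top 'e' => pop. Stack: d
  Read 'd': matches stack top 'd' => pop. Stack: (empty)
  Read 'e': push. Stack: e
  Read 'b': push. Stack: eb
Final stack: "eb" (length 2)

2


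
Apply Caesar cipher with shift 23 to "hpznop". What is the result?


Caesar cipher: shift "hpznop" by 23
  'h' (pos 7) + 23 = pos 4 = 'e'
  'p' (pos 15) + 23 = pos 12 = 'm'
  'z' (pos 25) + 23 = pos 22 = 'w'
  'n' (pos 13) + 23 = pos 10 = 'k'
  'o' (pos 14) + 23 = pos 11 = 'l'
  'p' (pos 15) + 23 = pos 12 = 'm'
Result: emwklm

emwklm


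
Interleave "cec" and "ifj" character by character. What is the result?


Interleaving "cec" and "ifj":
  Position 0: 'c' from first, 'i' from second => "ci"
  Position 1: 'e' from first, 'f' from second => "ef"
  Position 2: 'c' from first, 'j' from second => "cj"
Result: ciefcj

ciefcj


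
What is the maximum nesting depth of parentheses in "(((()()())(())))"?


Input: "(((()()())(())))"
Tracking depth:
  Position 0 '(': depth becomes 1
  Position 1 '(': depth becomes 2
  Position 2 '(': depth becomes 3
  Position 3 '(': depth becomes 4
  Position 4 ')': depth becomes 3
  Position 5 '(': depth becomes 4
  Position 6 ')': depth becomes 3
  Position 7 '(': depth becomes 4
  Position 8 ')': depth becomes 3
  Position 9 ')': depth becomes 2
  Position 10 '(': depth becomes 3
  Position 11 '(': depth becomes 4
  Position 12 ')': depth becomes 3
  Position 13 ')': depth becomes 2
  Position 14 ')': depth becomes 1
  Position 15 ')': depth becomes 0
Maximum depth reached: 4

4


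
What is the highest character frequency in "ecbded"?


Input: ecbded
Character counts:
  'b': 1
  'c': 1
  'd': 2
  'e': 2
Maximum frequency: 2

2


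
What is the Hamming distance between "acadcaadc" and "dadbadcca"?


Comparing "acadcaadc" and "dadbadcca" position by position:
  Position 0: 'a' vs 'd' => differ
  Position 1: 'c' vs 'a' => differ
  Position 2: 'a' vs 'd' => differ
  Position 3: 'd' vs 'b' => differ
  Position 4: 'c' vs 'a' => differ
  Position 5: 'a' vs 'd' => differ
  Position 6: 'a' vs 'c' => differ
  Position 7: 'd' vs 'c' => differ
  Position 8: 'c' vs 'a' => differ
Total differences (Hamming distance): 9

9


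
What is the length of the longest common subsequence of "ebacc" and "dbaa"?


LCS of "ebacc" and "dbaa"
DP table:
           d    b    a    a
      0    0    0    0    0
  e   0    0    0    0    0
  b   0    0    1    1    1
  a   0    0    1    2    2
  c   0    0    1    2    2
  c   0    0    1    2    2
LCS length = dp[5][4] = 2

2


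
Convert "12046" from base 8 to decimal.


Input: "12046" in base 8
Positional expansion:
  Digit '1' (value 1) x 8^4 = 4096
  Digit '2' (value 2) x 8^3 = 1024
  Digit '0' (value 0) x 8^2 = 0
  Digit '4' (value 4) x 8^1 = 32
  Digit '6' (value 6) x 8^0 = 6
Sum = 5158

5158


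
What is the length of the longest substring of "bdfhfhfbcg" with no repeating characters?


Input: "bdfhfhfbcg"
Sliding window (track last position of each char):
  Position 0 ('b'): window [0,0] length 1 -- new best
  Position 1 ('d'): window [0,1] length 2 -- new best
  Position 2 ('f'): window [0,2] length 3 -- new best
  Position 3 ('h'): window [0,3] length 4 -- new best
  Position 4 ('f'): repeat (last at 2), move window start to 3
  Position 4 ('f'): window [3,4] length 2
  Position 5 ('h'): repeat (last at 3), move window start to 4
  Position 5 ('h'): window [4,5] length 2
  Position 6 ('f'): repeat (last at 4), move window start to 5
  Position 6 ('f'): window [5,6] length 2
  Position 7 ('b'): window [5,7] length 3
  Position 8 ('c'): window [5,8] length 4
  Position 9 ('g'): window [5,9] length 5 -- new best
Longest substring with no repeats: "hfbcg" with length 5

5


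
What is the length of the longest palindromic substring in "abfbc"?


Input: "abfbc"
Checking substrings for palindromes:
  [1:4] "bfb" (len 3) => palindrome
Longest palindromic substring: "bfb" with length 3

3


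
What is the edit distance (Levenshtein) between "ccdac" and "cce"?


Computing edit distance: "ccdac" -> "cce"
DP table:
           c    c    e
      0    1    2    3
  c   1    0    1    2
  c   2    1    0    1
  d   3    2    1    1
  a   4    3    2    2
  c   5    4    3    3
Edit distance = dp[5][3] = 3

3


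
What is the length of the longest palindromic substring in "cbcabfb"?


Input: "cbcabfb"
Checking substrings for palindromes:
  [0:3] "cbc" (len 3) => palindrome
  [4:7] "bfb" (len 3) => palindrome
Longest palindromic substring: "cbc" with length 3

3


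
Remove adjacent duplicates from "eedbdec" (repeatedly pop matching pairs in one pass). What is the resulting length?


Input: eedbdec
Stack-based adjacent duplicate removal:
  Read 'e': push. Stack: e
  Read 'e': matches stack top 'e' => pop. Stack: (empty)
  Read 'd': push. Stack: d
  Read 'b': push. Stack: db
  Read 'd': push. Stack: dbd
  Read 'e': push. Stack: dbde
  Read 'c': push. Stack: dbdec
Final stack: "dbdec" (length 5)

5


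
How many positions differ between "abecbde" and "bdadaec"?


Comparing "abecbde" and "bdadaec" position by position:
  Position 0: 'a' vs 'b' => DIFFER
  Position 1: 'b' vs 'd' => DIFFER
  Position 2: 'e' vs 'a' => DIFFER
  Position 3: 'c' vs 'd' => DIFFER
  Position 4: 'b' vs 'a' => DIFFER
  Position 5: 'd' vs 'e' => DIFFER
  Position 6: 'e' vs 'c' => DIFFER
Positions that differ: 7

7


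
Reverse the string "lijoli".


Input: lijoli
Reading characters right to left:
  Position 5: 'i'
  Position 4: 'l'
  Position 3: 'o'
  Position 2: 'j'
  Position 1: 'i'
  Position 0: 'l'
Reversed: ilojil

ilojil


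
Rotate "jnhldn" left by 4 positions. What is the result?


Input: "jnhldn", rotate left by 4
First 4 characters: "jnhl"
Remaining characters: "dn"
Concatenate remaining + first: "dn" + "jnhl" = "dnjnhl"

dnjnhl


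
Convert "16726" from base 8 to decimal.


Input: "16726" in base 8
Positional expansion:
  Digit '1' (value 1) x 8^4 = 4096
  Digit '6' (value 6) x 8^3 = 3072
  Digit '7' (value 7) x 8^2 = 448
  Digit '2' (value 2) x 8^1 = 16
  Digit '6' (value 6) x 8^0 = 6
Sum = 7638

7638


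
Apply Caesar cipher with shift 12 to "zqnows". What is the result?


Caesar cipher: shift "zqnows" by 12
  'z' (pos 25) + 12 = pos 11 = 'l'
  'q' (pos 16) + 12 = pos 2 = 'c'
  'n' (pos 13) + 12 = pos 25 = 'z'
  'o' (pos 14) + 12 = pos 0 = 'a'
  'w' (pos 22) + 12 = pos 8 = 'i'
  's' (pos 18) + 12 = pos 4 = 'e'
Result: lczaie

lczaie


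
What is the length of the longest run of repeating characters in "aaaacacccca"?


Input: "aaaacacccca"
Scanning for longest run:
  Position 1 ('a'): continues run of 'a', length=2
  Position 2 ('a'): continues run of 'a', length=3
  Position 3 ('a'): continues run of 'a', length=4
  Position 4 ('c'): new char, reset run to 1
  Position 5 ('a'): new char, reset run to 1
  Position 6 ('c'): new char, reset run to 1
  Position 7 ('c'): continues run of 'c', length=2
  Position 8 ('c'): continues run of 'c', length=3
  Position 9 ('c'): continues run of 'c', length=4
  Position 10 ('a'): new char, reset run to 1
Longest run: 'a' with length 4

4


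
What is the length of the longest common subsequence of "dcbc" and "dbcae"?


LCS of "dcbc" and "dbcae"
DP table:
           d    b    c    a    e
      0    0    0    0    0    0
  d   0    1    1    1    1    1
  c   0    1    1    2    2    2
  b   0    1    2    2    2    2
  c   0    1    2    3    3    3
LCS length = dp[4][5] = 3

3


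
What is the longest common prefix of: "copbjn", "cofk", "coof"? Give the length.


Words: copbjn, cofk, coof
  Position 0: all 'c' => match
  Position 1: all 'o' => match
  Position 2: ('p', 'f', 'o') => mismatch, stop
LCP = "co" (length 2)

2


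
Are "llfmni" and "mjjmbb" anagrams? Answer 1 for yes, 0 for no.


Strings: "llfmni", "mjjmbb"
Sorted first:  fillmn
Sorted second: bbjjmm
Differ at position 0: 'f' vs 'b' => not anagrams

0


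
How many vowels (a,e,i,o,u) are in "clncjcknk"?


Input: clncjcknk
Checking each character:
  'c' at position 0: consonant
  'l' at position 1: consonant
  'n' at position 2: consonant
  'c' at position 3: consonant
  'j' at position 4: consonant
  'c' at position 5: consonant
  'k' at position 6: consonant
  'n' at position 7: consonant
  'k' at position 8: consonant
Total vowels: 0

0


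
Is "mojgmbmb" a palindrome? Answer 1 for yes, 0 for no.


Input: mojgmbmb
Reversed: bmbmgjom
  Compare pos 0 ('m') with pos 7 ('b'): MISMATCH
  Compare pos 1 ('o') with pos 6 ('m'): MISMATCH
  Compare pos 2 ('j') with pos 5 ('b'): MISMATCH
  Compare pos 3 ('g') with pos 4 ('m'): MISMATCH
Result: not a palindrome

0


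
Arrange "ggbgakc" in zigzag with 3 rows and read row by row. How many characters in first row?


Zigzag "ggbgakc" into 3 rows:
Placing characters:
  'g' => row 0
  'g' => row 1
  'b' => row 2
  'g' => row 1
  'a' => row 0
  'k' => row 1
  'c' => row 2
Rows:
  Row 0: "ga"
  Row 1: "ggk"
  Row 2: "bc"
First row length: 2

2


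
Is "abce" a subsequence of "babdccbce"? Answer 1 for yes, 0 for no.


Check if "abce" is a subsequence of "babdccbce"
Greedy scan:
  Position 0 ('b'): no match needed
  Position 1 ('a'): matches sub[0] = 'a'
  Position 2 ('b'): matches sub[1] = 'b'
  Position 3 ('d'): no match needed
  Position 4 ('c'): matches sub[2] = 'c'
  Position 5 ('c'): no match needed
  Position 6 ('b'): no match needed
  Position 7 ('c'): no match needed
  Position 8 ('e'): matches sub[3] = 'e'
All 4 characters matched => is a subsequence

1


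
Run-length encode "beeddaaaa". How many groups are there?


Input: beeddaaaa
Scanning for consecutive runs:
  Group 1: 'b' x 1 (positions 0-0)
  Group 2: 'e' x 2 (positions 1-2)
  Group 3: 'd' x 2 (positions 3-4)
  Group 4: 'a' x 4 (positions 5-8)
Total groups: 4

4


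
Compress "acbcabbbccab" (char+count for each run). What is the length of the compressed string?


Input: acbcabbbccab
Runs:
  'a' x 1 => "a1"
  'c' x 1 => "c1"
  'b' x 1 => "b1"
  'c' x 1 => "c1"
  'a' x 1 => "a1"
  'b' x 3 => "b3"
  'c' x 2 => "c2"
  'a' x 1 => "a1"
  'b' x 1 => "b1"
Compressed: "a1c1b1c1a1b3c2a1b1"
Compressed length: 18

18


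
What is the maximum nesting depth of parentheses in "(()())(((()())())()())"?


Input: "(()())(((()())())()())"
Tracking depth:
  Position 0 '(': depth becomes 1
  Position 1 '(': depth becomes 2
  Position 2 ')': depth becomes 1
  Position 3 '(': depth becomes 2
  Position 4 ')': depth becomes 1
  Position 5 ')': depth becomes 0
  Position 6 '(': depth becomes 1
  Position 7 '(': depth becomes 2
  Position 8 '(': depth becomes 3
  Position 9 '(': depth becomes 4
  Position 10 ')': depth becomes 3
  Position 11 '(': depth becomes 4
  Position 12 ')': depth becomes 3
  Position 13 ')': depth becomes 2
  Position 14 '(': depth becomes 3
  Position 15 ')': depth becomes 2
  Position 16 ')': depth becomes 1
  Position 17 '(': depth becomes 2
  Position 18 ')': depth becomes 1
  Position 19 '(': depth becomes 2
  Position 20 ')': depth becomes 1
  Position 21 ')': depth becomes 0
Maximum depth reached: 4

4


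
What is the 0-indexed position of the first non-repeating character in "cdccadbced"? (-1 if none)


Input: cdccadbced
Character frequencies:
  'a': 1
  'b': 1
  'c': 4
  'd': 3
  'e': 1
Scanning left to right for freq == 1:
  Position 0 ('c'): freq=4, skip
  Position 1 ('d'): freq=3, skip
  Position 2 ('c'): freq=4, skip
  Position 3 ('c'): freq=4, skip
  Position 4 ('a'): unique! => answer = 4

4


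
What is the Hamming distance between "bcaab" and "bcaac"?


Comparing "bcaab" and "bcaac" position by position:
  Position 0: 'b' vs 'b' => same
  Position 1: 'c' vs 'c' => same
  Position 2: 'a' vs 'a' => same
  Position 3: 'a' vs 'a' => same
  Position 4: 'b' vs 'c' => differ
Total differences (Hamming distance): 1

1


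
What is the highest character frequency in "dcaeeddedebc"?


Input: dcaeeddedebc
Character counts:
  'a': 1
  'b': 1
  'c': 2
  'd': 4
  'e': 4
Maximum frequency: 4

4


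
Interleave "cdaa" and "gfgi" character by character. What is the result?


Interleaving "cdaa" and "gfgi":
  Position 0: 'c' from first, 'g' from second => "cg"
  Position 1: 'd' from first, 'f' from second => "df"
  Position 2: 'a' from first, 'g' from second => "ag"
  Position 3: 'a' from first, 'i' from second => "ai"
Result: cgdfagai

cgdfagai


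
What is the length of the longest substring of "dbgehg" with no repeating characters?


Input: "dbgehg"
Sliding window (track last position of each char):
  Position 0 ('d'): window [0,0] length 1 -- new best
  Position 1 ('b'): window [0,1] length 2 -- new best
  Position 2 ('g'): window [0,2] length 3 -- new best
  Position 3 ('e'): window [0,3] length 4 -- new best
  Position 4 ('h'): window [0,4] length 5 -- new best
  Position 5 ('g'): repeat (last at 2), move window start to 3
  Position 5 ('g'): window [3,5] length 3
Longest substring with no repeats: "dbgeh" with length 5

5


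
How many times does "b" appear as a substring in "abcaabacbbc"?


Searching for "b" in "abcaabacbbc"
Scanning each position:
  Position 0: "a" => no
  Position 1: "b" => MATCH
  Position 2: "c" => no
  Position 3: "a" => no
  Position 4: "a" => no
  Position 5: "b" => MATCH
  Position 6: "a" => no
  Position 7: "c" => no
  Position 8: "b" => MATCH
  Position 9: "b" => MATCH
  Position 10: "c" => no
Total occurrences: 4

4


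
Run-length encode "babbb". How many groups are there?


Input: babbb
Scanning for consecutive runs:
  Group 1: 'b' x 1 (positions 0-0)
  Group 2: 'a' x 1 (positions 1-1)
  Group 3: 'b' x 3 (positions 2-4)
Total groups: 3

3


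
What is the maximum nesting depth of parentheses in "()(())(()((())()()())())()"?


Input: "()(())(()((())()()())())()"
Tracking depth:
  Position 0 '(': depth becomes 1
  Position 1 ')': depth becomes 0
  Position 2 '(': depth becomes 1
  Position 3 '(': depth becomes 2
  Position 4 ')': depth becomes 1
  Position 5 ')': depth becomes 0
  Position 6 '(': depth becomes 1
  Position 7 '(': depth becomes 2
  Position 8 ')': depth becomes 1
  Position 9 '(': depth becomes 2
  Position 10 '(': depth becomes 3
  Position 11 '(': depth becomes 4
  Position 12 ')': depth becomes 3
  Position 13 ')': depth becomes 2
  Position 14 '(': depth becomes 3
  Position 15 ')': depth becomes 2
  Position 16 '(': depth becomes 3
  Position 17 ')': depth becomes 2
  Position 18 '(': depth becomes 3
  Position 19 ')': depth becomes 2
  Position 20 ')': depth becomes 1
  Position 21 '(': depth becomes 2
  Position 22 ')': depth becomes 1
  Position 23 ')': depth becomes 0
  Position 24 '(': depth becomes 1
  Position 25 ')': depth becomes 0
Maximum depth reached: 4

4


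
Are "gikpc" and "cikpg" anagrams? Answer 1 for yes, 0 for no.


Strings: "gikpc", "cikpg"
Sorted first:  cgikp
Sorted second: cgikp
Sorted forms match => anagrams

1


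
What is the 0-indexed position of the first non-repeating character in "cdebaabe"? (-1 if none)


Input: cdebaabe
Character frequencies:
  'a': 2
  'b': 2
  'c': 1
  'd': 1
  'e': 2
Scanning left to right for freq == 1:
  Position 0 ('c'): unique! => answer = 0

0


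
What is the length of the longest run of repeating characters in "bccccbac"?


Input: "bccccbac"
Scanning for longest run:
  Position 1 ('c'): new char, reset run to 1
  Position 2 ('c'): continues run of 'c', length=2
  Position 3 ('c'): continues run of 'c', length=3
  Position 4 ('c'): continues run of 'c', length=4
  Position 5 ('b'): new char, reset run to 1
  Position 6 ('a'): new char, reset run to 1
  Position 7 ('c'): new char, reset run to 1
Longest run: 'c' with length 4

4


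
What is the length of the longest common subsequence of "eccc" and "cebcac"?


LCS of "eccc" and "cebcac"
DP table:
           c    e    b    c    a    c
      0    0    0    0    0    0    0
  e   0    0    1    1    1    1    1
  c   0    1    1    1    2    2    2
  c   0    1    1    1    2    2    3
  c   0    1    1    1    2    2    3
LCS length = dp[4][6] = 3

3


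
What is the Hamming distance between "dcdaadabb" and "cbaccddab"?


Comparing "dcdaadabb" and "cbaccddab" position by position:
  Position 0: 'd' vs 'c' => differ
  Position 1: 'c' vs 'b' => differ
  Position 2: 'd' vs 'a' => differ
  Position 3: 'a' vs 'c' => differ
  Position 4: 'a' vs 'c' => differ
  Position 5: 'd' vs 'd' => same
  Position 6: 'a' vs 'd' => differ
  Position 7: 'b' vs 'a' => differ
  Position 8: 'b' vs 'b' => same
Total differences (Hamming distance): 7

7


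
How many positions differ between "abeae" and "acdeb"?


Comparing "abeae" and "acdeb" position by position:
  Position 0: 'a' vs 'a' => same
  Position 1: 'b' vs 'c' => DIFFER
  Position 2: 'e' vs 'd' => DIFFER
  Position 3: 'a' vs 'e' => DIFFER
  Position 4: 'e' vs 'b' => DIFFER
Positions that differ: 4

4


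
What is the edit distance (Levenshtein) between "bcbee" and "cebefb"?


Computing edit distance: "bcbee" -> "cebefb"
DP table:
           c    e    b    e    f    b
      0    1    2    3    4    5    6
  b   1    1    2    2    3    4    5
  c   2    1    2    3    3    4    5
  b   3    2    2    2    3    4    4
  e   4    3    2    3    2    3    4
  e   5    4    3    3    3    3    4
Edit distance = dp[5][6] = 4

4


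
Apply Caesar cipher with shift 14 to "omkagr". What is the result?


Caesar cipher: shift "omkagr" by 14
  'o' (pos 14) + 14 = pos 2 = 'c'
  'm' (pos 12) + 14 = pos 0 = 'a'
  'k' (pos 10) + 14 = pos 24 = 'y'
  'a' (pos 0) + 14 = pos 14 = 'o'
  'g' (pos 6) + 14 = pos 20 = 'u'
  'r' (pos 17) + 14 = pos 5 = 'f'
Result: cayouf

cayouf


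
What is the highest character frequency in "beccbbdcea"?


Input: beccbbdcea
Character counts:
  'a': 1
  'b': 3
  'c': 3
  'd': 1
  'e': 2
Maximum frequency: 3

3


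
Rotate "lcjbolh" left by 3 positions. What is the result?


Input: "lcjbolh", rotate left by 3
First 3 characters: "lcj"
Remaining characters: "bolh"
Concatenate remaining + first: "bolh" + "lcj" = "bolhlcj"

bolhlcj


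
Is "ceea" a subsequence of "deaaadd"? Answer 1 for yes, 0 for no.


Check if "ceea" is a subsequence of "deaaadd"
Greedy scan:
  Position 0 ('d'): no match needed
  Position 1 ('e'): no match needed
  Position 2 ('a'): no match needed
  Position 3 ('a'): no match needed
  Position 4 ('a'): no match needed
  Position 5 ('d'): no match needed
  Position 6 ('d'): no match needed
Only matched 0/4 characters => not a subsequence

0


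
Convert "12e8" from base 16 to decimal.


Input: "12e8" in base 16
Positional expansion:
  Digit '1' (value 1) x 16^3 = 4096
  Digit '2' (value 2) x 16^2 = 512
  Digit 'e' (value 14) x 16^1 = 224
  Digit '8' (value 8) x 16^0 = 8
Sum = 4840

4840


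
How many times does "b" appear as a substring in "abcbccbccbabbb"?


Searching for "b" in "abcbccbccbabbb"
Scanning each position:
  Position 0: "a" => no
  Position 1: "b" => MATCH
  Position 2: "c" => no
  Position 3: "b" => MATCH
  Position 4: "c" => no
  Position 5: "c" => no
  Position 6: "b" => MATCH
  Position 7: "c" => no
  Position 8: "c" => no
  Position 9: "b" => MATCH
  Position 10: "a" => no
  Position 11: "b" => MATCH
  Position 12: "b" => MATCH
  Position 13: "b" => MATCH
Total occurrences: 7

7


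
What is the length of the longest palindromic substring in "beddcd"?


Input: "beddcd"
Checking substrings for palindromes:
  [3:6] "dcd" (len 3) => palindrome
  [2:4] "dd" (len 2) => palindrome
Longest palindromic substring: "dcd" with length 3

3


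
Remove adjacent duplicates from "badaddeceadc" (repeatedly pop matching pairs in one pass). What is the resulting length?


Input: badaddeceadc
Stack-based adjacent duplicate removal:
  Read 'b': push. Stack: b
  Read 'a': push. Stack: ba
  Read 'd': push. Stack: bad
  Read 'a': push. Stack: bada
  Read 'd': push. Stack: badad
  Read 'd': matches stack top 'd' => pop. Stack: bada
  Read 'e': push. Stack: badae
  Read 'c': push. Stack: badaec
  Read 'e': push. Stack: badaece
  Read 'a': push. Stack: badaecea
  Read 'd': push. Stack: badaecead
  Read 'c': push. Stack: badaeceadc
Final stack: "badaeceadc" (length 10)

10


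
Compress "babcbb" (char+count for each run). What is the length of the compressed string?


Input: babcbb
Runs:
  'b' x 1 => "b1"
  'a' x 1 => "a1"
  'b' x 1 => "b1"
  'c' x 1 => "c1"
  'b' x 2 => "b2"
Compressed: "b1a1b1c1b2"
Compressed length: 10

10


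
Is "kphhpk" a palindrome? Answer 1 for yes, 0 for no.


Input: kphhpk
Reversed: kphhpk
  Compare pos 0 ('k') with pos 5 ('k'): match
  Compare pos 1 ('p') with pos 4 ('p'): match
  Compare pos 2 ('h') with pos 3 ('h'): match
Result: palindrome

1


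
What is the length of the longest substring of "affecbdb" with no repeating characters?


Input: "affecbdb"
Sliding window (track last position of each char):
  Position 0 ('a'): window [0,0] length 1 -- new best
  Position 1 ('f'): window [0,1] length 2 -- new best
  Position 2 ('f'): repeat (last at 1), move window start to 2
  Position 2 ('f'): window [2,2] length 1
  Position 3 ('e'): window [2,3] length 2
  Position 4 ('c'): window [2,4] length 3 -- new best
  Position 5 ('b'): window [2,5] length 4 -- new best
  Position 6 ('d'): window [2,6] length 5 -- new best
  Position 7 ('b'): repeat (last at 5), move window start to 6
  Position 7 ('b'): window [6,7] length 2
Longest substring with no repeats: "fecbd" with length 5

5


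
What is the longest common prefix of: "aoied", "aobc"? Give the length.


Words: aoied, aobc
  Position 0: all 'a' => match
  Position 1: all 'o' => match
  Position 2: ('i', 'b') => mismatch, stop
LCP = "ao" (length 2)

2


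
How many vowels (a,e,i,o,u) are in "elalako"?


Input: elalako
Checking each character:
  'e' at position 0: vowel (running total: 1)
  'l' at position 1: consonant
  'a' at position 2: vowel (running total: 2)
  'l' at position 3: consonant
  'a' at position 4: vowel (running total: 3)
  'k' at position 5: consonant
  'o' at position 6: vowel (running total: 4)
Total vowels: 4

4


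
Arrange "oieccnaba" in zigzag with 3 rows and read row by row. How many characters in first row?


Zigzag "oieccnaba" into 3 rows:
Placing characters:
  'o' => row 0
  'i' => row 1
  'e' => row 2
  'c' => row 1
  'c' => row 0
  'n' => row 1
  'a' => row 2
  'b' => row 1
  'a' => row 0
Rows:
  Row 0: "oca"
  Row 1: "icnb"
  Row 2: "ea"
First row length: 3

3


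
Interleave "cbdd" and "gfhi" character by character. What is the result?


Interleaving "cbdd" and "gfhi":
  Position 0: 'c' from first, 'g' from second => "cg"
  Position 1: 'b' from first, 'f' from second => "bf"
  Position 2: 'd' from first, 'h' from second => "dh"
  Position 3: 'd' from first, 'i' from second => "di"
Result: cgbfdhdi

cgbfdhdi


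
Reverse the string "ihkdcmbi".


Input: ihkdcmbi
Reading characters right to left:
  Position 7: 'i'
  Position 6: 'b'
  Position 5: 'm'
  Position 4: 'c'
  Position 3: 'd'
  Position 2: 'k'
  Position 1: 'h'
  Position 0: 'i'
Reversed: ibmcdkhi

ibmcdkhi


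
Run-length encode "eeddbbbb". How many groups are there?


Input: eeddbbbb
Scanning for consecutive runs:
  Group 1: 'e' x 2 (positions 0-1)
  Group 2: 'd' x 2 (positions 2-3)
  Group 3: 'b' x 4 (positions 4-7)
Total groups: 3

3


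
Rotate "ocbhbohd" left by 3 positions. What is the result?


Input: "ocbhbohd", rotate left by 3
First 3 characters: "ocb"
Remaining characters: "hbohd"
Concatenate remaining + first: "hbohd" + "ocb" = "hbohdocb"

hbohdocb


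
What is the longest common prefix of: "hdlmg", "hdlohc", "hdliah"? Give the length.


Words: hdlmg, hdlohc, hdliah
  Position 0: all 'h' => match
  Position 1: all 'd' => match
  Position 2: all 'l' => match
  Position 3: ('m', 'o', 'i') => mismatch, stop
LCP = "hdl" (length 3)

3


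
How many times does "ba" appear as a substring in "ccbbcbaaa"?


Searching for "ba" in "ccbbcbaaa"
Scanning each position:
  Position 0: "cc" => no
  Position 1: "cb" => no
  Position 2: "bb" => no
  Position 3: "bc" => no
  Position 4: "cb" => no
  Position 5: "ba" => MATCH
  Position 6: "aa" => no
  Position 7: "aa" => no
Total occurrences: 1

1


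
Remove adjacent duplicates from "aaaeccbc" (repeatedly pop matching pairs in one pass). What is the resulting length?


Input: aaaeccbc
Stack-based adjacent duplicate removal:
  Read 'a': push. Stack: a
  Read 'a': matches stack top 'a' => pop. Stack: (empty)
  Read 'a': push. Stack: a
  Read 'e': push. Stack: ae
  Read 'c': push. Stack: aec
  Read 'c': matches stack top 'c' => pop. Stack: ae
  Read 'b': push. Stack: aeb
  Read 'c': push. Stack: aebc
Final stack: "aebc" (length 4)

4


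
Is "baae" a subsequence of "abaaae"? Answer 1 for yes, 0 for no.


Check if "baae" is a subsequence of "abaaae"
Greedy scan:
  Position 0 ('a'): no match needed
  Position 1 ('b'): matches sub[0] = 'b'
  Position 2 ('a'): matches sub[1] = 'a'
  Position 3 ('a'): matches sub[2] = 'a'
  Position 4 ('a'): no match needed
  Position 5 ('e'): matches sub[3] = 'e'
All 4 characters matched => is a subsequence

1


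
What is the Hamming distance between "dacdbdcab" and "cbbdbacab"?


Comparing "dacdbdcab" and "cbbdbacab" position by position:
  Position 0: 'd' vs 'c' => differ
  Position 1: 'a' vs 'b' => differ
  Position 2: 'c' vs 'b' => differ
  Position 3: 'd' vs 'd' => same
  Position 4: 'b' vs 'b' => same
  Position 5: 'd' vs 'a' => differ
  Position 6: 'c' vs 'c' => same
  Position 7: 'a' vs 'a' => same
  Position 8: 'b' vs 'b' => same
Total differences (Hamming distance): 4

4


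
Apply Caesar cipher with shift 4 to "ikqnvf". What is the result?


Caesar cipher: shift "ikqnvf" by 4
  'i' (pos 8) + 4 = pos 12 = 'm'
  'k' (pos 10) + 4 = pos 14 = 'o'
  'q' (pos 16) + 4 = pos 20 = 'u'
  'n' (pos 13) + 4 = pos 17 = 'r'
  'v' (pos 21) + 4 = pos 25 = 'z'
  'f' (pos 5) + 4 = pos 9 = 'j'
Result: mourzj

mourzj


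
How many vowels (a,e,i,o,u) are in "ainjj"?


Input: ainjj
Checking each character:
  'a' at position 0: vowel (running total: 1)
  'i' at position 1: vowel (running total: 2)
  'n' at position 2: consonant
  'j' at position 3: consonant
  'j' at position 4: consonant
Total vowels: 2

2


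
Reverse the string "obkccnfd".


Input: obkccnfd
Reading characters right to left:
  Position 7: 'd'
  Position 6: 'f'
  Position 5: 'n'
  Position 4: 'c'
  Position 3: 'c'
  Position 2: 'k'
  Position 1: 'b'
  Position 0: 'o'
Reversed: dfncckbo

dfncckbo


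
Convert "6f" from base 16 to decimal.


Input: "6f" in base 16
Positional expansion:
  Digit '6' (value 6) x 16^1 = 96
  Digit 'f' (value 15) x 16^0 = 15
Sum = 111

111


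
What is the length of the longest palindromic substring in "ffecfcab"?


Input: "ffecfcab"
Checking substrings for palindromes:
  [3:6] "cfc" (len 3) => palindrome
  [0:2] "ff" (len 2) => palindrome
Longest palindromic substring: "cfc" with length 3

3


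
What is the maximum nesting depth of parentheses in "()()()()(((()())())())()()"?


Input: "()()()()(((()())())())()()"
Tracking depth:
  Position 0 '(': depth becomes 1
  Position 1 ')': depth becomes 0
  Position 2 '(': depth becomes 1
  Position 3 ')': depth becomes 0
  Position 4 '(': depth becomes 1
  Position 5 ')': depth becomes 0
  Position 6 '(': depth becomes 1
  Position 7 ')': depth becomes 0
  Position 8 '(': depth becomes 1
  Position 9 '(': depth becomes 2
  Position 10 '(': depth becomes 3
  Position 11 '(': depth becomes 4
  Position 12 ')': depth becomes 3
  Position 13 '(': depth becomes 4
  Position 14 ')': depth becomes 3
  Position 15 ')': depth becomes 2
  Position 16 '(': depth becomes 3
  Position 17 ')': depth becomes 2
  Position 18 ')': depth becomes 1
  Position 19 '(': depth becomes 2
  Position 20 ')': depth becomes 1
  Position 21 ')': depth becomes 0
  Position 22 '(': depth becomes 1
  Position 23 ')': depth becomes 0
  Position 24 '(': depth becomes 1
  Position 25 ')': depth becomes 0
Maximum depth reached: 4

4


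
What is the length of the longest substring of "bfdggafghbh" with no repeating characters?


Input: "bfdggafghbh"
Sliding window (track last position of each char):
  Position 0 ('b'): window [0,0] length 1 -- new best
  Position 1 ('f'): window [0,1] length 2 -- new best
  Position 2 ('d'): window [0,2] length 3 -- new best
  Position 3 ('g'): window [0,3] length 4 -- new best
  Position 4 ('g'): repeat (last at 3), move window start to 4
  Position 4 ('g'): window [4,4] length 1
  Position 5 ('a'): window [4,5] length 2
  Position 6 ('f'): window [4,6] length 3
  Position 7 ('g'): repeat (last at 4), move window start to 5
  Position 7 ('g'): window [5,7] length 3
  Position 8 ('h'): window [5,8] length 4
  Position 9 ('b'): window [5,9] length 5 -- new best
  Position 10 ('h'): repeat (last at 8), move window start to 9
  Position 10 ('h'): window [9,10] length 2
Longest substring with no repeats: "afghb" with length 5

5


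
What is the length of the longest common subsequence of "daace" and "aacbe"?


LCS of "daace" and "aacbe"
DP table:
           a    a    c    b    e
      0    0    0    0    0    0
  d   0    0    0    0    0    0
  a   0    1    1    1    1    1
  a   0    1    2    2    2    2
  c   0    1    2    3    3    3
  e   0    1    2    3    3    4
LCS length = dp[5][5] = 4

4


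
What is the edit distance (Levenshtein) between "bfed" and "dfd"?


Computing edit distance: "bfed" -> "dfd"
DP table:
           d    f    d
      0    1    2    3
  b   1    1    2    3
  f   2    2    1    2
  e   3    3    2    2
  d   4    3    3    2
Edit distance = dp[4][3] = 2

2


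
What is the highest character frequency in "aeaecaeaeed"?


Input: aeaecaeaeed
Character counts:
  'a': 4
  'c': 1
  'd': 1
  'e': 5
Maximum frequency: 5

5


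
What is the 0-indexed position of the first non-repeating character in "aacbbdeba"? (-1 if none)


Input: aacbbdeba
Character frequencies:
  'a': 3
  'b': 3
  'c': 1
  'd': 1
  'e': 1
Scanning left to right for freq == 1:
  Position 0 ('a'): freq=3, skip
  Position 1 ('a'): freq=3, skip
  Position 2 ('c'): unique! => answer = 2

2


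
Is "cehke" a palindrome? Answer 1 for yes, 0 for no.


Input: cehke
Reversed: ekhec
  Compare pos 0 ('c') with pos 4 ('e'): MISMATCH
  Compare pos 1 ('e') with pos 3 ('k'): MISMATCH
Result: not a palindrome

0


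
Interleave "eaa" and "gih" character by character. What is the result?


Interleaving "eaa" and "gih":
  Position 0: 'e' from first, 'g' from second => "eg"
  Position 1: 'a' from first, 'i' from second => "ai"
  Position 2: 'a' from first, 'h' from second => "ah"
Result: egaiah

egaiah


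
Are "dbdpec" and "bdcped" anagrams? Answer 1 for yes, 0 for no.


Strings: "dbdpec", "bdcped"
Sorted first:  bcddep
Sorted second: bcddep
Sorted forms match => anagrams

1


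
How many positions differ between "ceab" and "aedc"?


Comparing "ceab" and "aedc" position by position:
  Position 0: 'c' vs 'a' => DIFFER
  Position 1: 'e' vs 'e' => same
  Position 2: 'a' vs 'd' => DIFFER
  Position 3: 'b' vs 'c' => DIFFER
Positions that differ: 3

3


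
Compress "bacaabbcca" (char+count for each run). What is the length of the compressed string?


Input: bacaabbcca
Runs:
  'b' x 1 => "b1"
  'a' x 1 => "a1"
  'c' x 1 => "c1"
  'a' x 2 => "a2"
  'b' x 2 => "b2"
  'c' x 2 => "c2"
  'a' x 1 => "a1"
Compressed: "b1a1c1a2b2c2a1"
Compressed length: 14

14


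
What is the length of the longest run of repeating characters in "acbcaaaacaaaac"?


Input: "acbcaaaacaaaac"
Scanning for longest run:
  Position 1 ('c'): new char, reset run to 1
  Position 2 ('b'): new char, reset run to 1
  Position 3 ('c'): new char, reset run to 1
  Position 4 ('a'): new char, reset run to 1
  Position 5 ('a'): continues run of 'a', length=2
  Position 6 ('a'): continues run of 'a', length=3
  Position 7 ('a'): continues run of 'a', length=4
  Position 8 ('c'): new char, reset run to 1
  Position 9 ('a'): new char, reset run to 1
  Position 10 ('a'): continues run of 'a', length=2
  Position 11 ('a'): continues run of 'a', length=3
  Position 12 ('a'): continues run of 'a', length=4
  Position 13 ('c'): new char, reset run to 1
Longest run: 'a' with length 4

4


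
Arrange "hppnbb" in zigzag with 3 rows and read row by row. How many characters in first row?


Zigzag "hppnbb" into 3 rows:
Placing characters:
  'h' => row 0
  'p' => row 1
  'p' => row 2
  'n' => row 1
  'b' => row 0
  'b' => row 1
Rows:
  Row 0: "hb"
  Row 1: "pnb"
  Row 2: "p"
First row length: 2

2


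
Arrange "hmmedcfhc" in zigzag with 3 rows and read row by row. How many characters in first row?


Zigzag "hmmedcfhc" into 3 rows:
Placing characters:
  'h' => row 0
  'm' => row 1
  'm' => row 2
  'e' => row 1
  'd' => row 0
  'c' => row 1
  'f' => row 2
  'h' => row 1
  'c' => row 0
Rows:
  Row 0: "hdc"
  Row 1: "mech"
  Row 2: "mf"
First row length: 3

3


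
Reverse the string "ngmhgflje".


Input: ngmhgflje
Reading characters right to left:
  Position 8: 'e'
  Position 7: 'j'
  Position 6: 'l'
  Position 5: 'f'
  Position 4: 'g'
  Position 3: 'h'
  Position 2: 'm'
  Position 1: 'g'
  Position 0: 'n'
Reversed: ejlfghmgn

ejlfghmgn


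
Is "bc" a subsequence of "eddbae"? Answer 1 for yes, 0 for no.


Check if "bc" is a subsequence of "eddbae"
Greedy scan:
  Position 0 ('e'): no match needed
  Position 1 ('d'): no match needed
  Position 2 ('d'): no match needed
  Position 3 ('b'): matches sub[0] = 'b'
  Position 4 ('a'): no match needed
  Position 5 ('e'): no match needed
Only matched 1/2 characters => not a subsequence

0


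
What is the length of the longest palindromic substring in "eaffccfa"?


Input: "eaffccfa"
Checking substrings for palindromes:
  [3:7] "fccf" (len 4) => palindrome
  [2:4] "ff" (len 2) => palindrome
  [4:6] "cc" (len 2) => palindrome
Longest palindromic substring: "fccf" with length 4

4


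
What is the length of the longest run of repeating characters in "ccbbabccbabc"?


Input: "ccbbabccbabc"
Scanning for longest run:
  Position 1 ('c'): continues run of 'c', length=2
  Position 2 ('b'): new char, reset run to 1
  Position 3 ('b'): continues run of 'b', length=2
  Position 4 ('a'): new char, reset run to 1
  Position 5 ('b'): new char, reset run to 1
  Position 6 ('c'): new char, reset run to 1
  Position 7 ('c'): continues run of 'c', length=2
  Position 8 ('b'): new char, reset run to 1
  Position 9 ('a'): new char, reset run to 1
  Position 10 ('b'): new char, reset run to 1
  Position 11 ('c'): new char, reset run to 1
Longest run: 'c' with length 2

2


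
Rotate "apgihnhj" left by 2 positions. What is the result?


Input: "apgihnhj", rotate left by 2
First 2 characters: "ap"
Remaining characters: "gihnhj"
Concatenate remaining + first: "gihnhj" + "ap" = "gihnhjap"

gihnhjap


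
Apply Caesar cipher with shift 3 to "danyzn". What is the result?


Caesar cipher: shift "danyzn" by 3
  'd' (pos 3) + 3 = pos 6 = 'g'
  'a' (pos 0) + 3 = pos 3 = 'd'
  'n' (pos 13) + 3 = pos 16 = 'q'
  'y' (pos 24) + 3 = pos 1 = 'b'
  'z' (pos 25) + 3 = pos 2 = 'c'
  'n' (pos 13) + 3 = pos 16 = 'q'
Result: gdqbcq

gdqbcq


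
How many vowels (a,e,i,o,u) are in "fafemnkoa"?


Input: fafemnkoa
Checking each character:
  'f' at position 0: consonant
  'a' at position 1: vowel (running total: 1)
  'f' at position 2: consonant
  'e' at position 3: vowel (running total: 2)
  'm' at position 4: consonant
  'n' at position 5: consonant
  'k' at position 6: consonant
  'o' at position 7: vowel (running total: 3)
  'a' at position 8: vowel (running total: 4)
Total vowels: 4

4


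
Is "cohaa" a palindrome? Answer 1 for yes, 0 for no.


Input: cohaa
Reversed: aahoc
  Compare pos 0 ('c') with pos 4 ('a'): MISMATCH
  Compare pos 1 ('o') with pos 3 ('a'): MISMATCH
Result: not a palindrome

0


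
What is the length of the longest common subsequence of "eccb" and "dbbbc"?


LCS of "eccb" and "dbbbc"
DP table:
           d    b    b    b    c
      0    0    0    0    0    0
  e   0    0    0    0    0    0
  c   0    0    0    0    0    1
  c   0    0    0    0    0    1
  b   0    0    1    1    1    1
LCS length = dp[4][5] = 1

1


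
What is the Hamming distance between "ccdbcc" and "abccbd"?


Comparing "ccdbcc" and "abccbd" position by position:
  Position 0: 'c' vs 'a' => differ
  Position 1: 'c' vs 'b' => differ
  Position 2: 'd' vs 'c' => differ
  Position 3: 'b' vs 'c' => differ
  Position 4: 'c' vs 'b' => differ
  Position 5: 'c' vs 'd' => differ
Total differences (Hamming distance): 6

6


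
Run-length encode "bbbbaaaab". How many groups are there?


Input: bbbbaaaab
Scanning for consecutive runs:
  Group 1: 'b' x 4 (positions 0-3)
  Group 2: 'a' x 4 (positions 4-7)
  Group 3: 'b' x 1 (positions 8-8)
Total groups: 3

3


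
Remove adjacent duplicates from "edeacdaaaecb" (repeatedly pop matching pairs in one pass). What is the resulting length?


Input: edeacdaaaecb
Stack-based adjacent duplicate removal:
  Read 'e': push. Stack: e
  Read 'd': push. Stack: ed
  Read 'e': push. Stack: ede
  Read 'a': push. Stack: edea
  Read 'c': push. Stack: edeac
  Read 'd': push. Stack: edeacd
  Read 'a': push. Stack: edeacda
  Read 'a': matches stack top 'a' => pop. Stack: edeacd
  Read 'a': push. Stack: edeacda
  Read 'e': push. Stack: edeacdae
  Read 'c': push. Stack: edeacdaec
  Read 'b': push. Stack: edeacdaecb
Final stack: "edeacdaecb" (length 10)

10


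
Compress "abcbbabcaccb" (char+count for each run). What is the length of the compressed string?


Input: abcbbabcaccb
Runs:
  'a' x 1 => "a1"
  'b' x 1 => "b1"
  'c' x 1 => "c1"
  'b' x 2 => "b2"
  'a' x 1 => "a1"
  'b' x 1 => "b1"
  'c' x 1 => "c1"
  'a' x 1 => "a1"
  'c' x 2 => "c2"
  'b' x 1 => "b1"
Compressed: "a1b1c1b2a1b1c1a1c2b1"
Compressed length: 20

20


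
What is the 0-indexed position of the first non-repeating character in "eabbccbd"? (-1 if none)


Input: eabbccbd
Character frequencies:
  'a': 1
  'b': 3
  'c': 2
  'd': 1
  'e': 1
Scanning left to right for freq == 1:
  Position 0 ('e'): unique! => answer = 0

0


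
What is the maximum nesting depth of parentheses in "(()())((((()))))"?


Input: "(()())((((()))))"
Tracking depth:
  Position 0 '(': depth becomes 1
  Position 1 '(': depth becomes 2
  Position 2 ')': depth becomes 1
  Position 3 '(': depth becomes 2
  Position 4 ')': depth becomes 1
  Position 5 ')': depth becomes 0
  Position 6 '(': depth becomes 1
  Position 7 '(': depth becomes 2
  Position 8 '(': depth becomes 3
  Position 9 '(': depth becomes 4
  Position 10 '(': depth becomes 5
  Position 11 ')': depth becomes 4
  Position 12 ')': depth becomes 3
  Position 13 ')': depth becomes 2
  Position 14 ')': depth becomes 1
  Position 15 ')': depth becomes 0
Maximum depth reached: 5

5


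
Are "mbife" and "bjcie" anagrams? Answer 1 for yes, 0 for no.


Strings: "mbife", "bjcie"
Sorted first:  befim
Sorted second: bceij
Differ at position 1: 'e' vs 'c' => not anagrams

0


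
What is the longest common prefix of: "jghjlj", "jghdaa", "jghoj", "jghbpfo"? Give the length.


Words: jghjlj, jghdaa, jghoj, jghbpfo
  Position 0: all 'j' => match
  Position 1: all 'g' => match
  Position 2: all 'h' => match
  Position 3: ('j', 'd', 'o', 'b') => mismatch, stop
LCP = "jgh" (length 3)

3
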